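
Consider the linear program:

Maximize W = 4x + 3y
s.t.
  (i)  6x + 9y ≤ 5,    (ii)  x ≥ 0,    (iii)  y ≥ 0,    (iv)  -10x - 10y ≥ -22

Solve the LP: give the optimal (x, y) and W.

The optimum lies where 6x + 9y = 5 and y = 0.
Solving simultaneously gives x = 5/6, y = 0.

x = 5/6, y = 0, maximum W = 10/3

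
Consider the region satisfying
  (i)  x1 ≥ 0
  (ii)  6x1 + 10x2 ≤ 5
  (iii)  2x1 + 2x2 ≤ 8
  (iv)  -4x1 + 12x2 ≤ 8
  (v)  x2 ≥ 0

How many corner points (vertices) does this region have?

The feasible vertices (each the meet of two boundaries and inside every other half-plane) are:
  (0, 1/2)
  (0, 0)
  (5/6, 0)

3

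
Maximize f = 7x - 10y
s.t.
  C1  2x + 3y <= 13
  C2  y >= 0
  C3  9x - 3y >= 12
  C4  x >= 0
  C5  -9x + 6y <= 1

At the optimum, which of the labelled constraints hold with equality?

C1 and C2

Extreme points and f = 7x - 10y:
  (13/2, 0) → f = 91/2
  (25/11, 31/11) → f = -135/11
  (4/3, 0) → f = 28/3

The maximum is at (13/2, 0). Substituting into each constraint, equality holds for C1 and C2; the remaining constraints have slack.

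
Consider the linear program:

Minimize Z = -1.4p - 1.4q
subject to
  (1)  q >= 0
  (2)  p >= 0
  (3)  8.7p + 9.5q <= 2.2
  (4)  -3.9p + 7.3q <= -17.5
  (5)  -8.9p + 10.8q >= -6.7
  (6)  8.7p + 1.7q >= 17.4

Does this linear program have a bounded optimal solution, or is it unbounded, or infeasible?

The boundaries -8.9p + 10.8q = -6.7 and 8.7p + 1.7q = 17.4 meet at (19931/10909, 9657/10909), but that point violates 8.7p + 9.5q ≤ 2.2. Every candidate vertex is excluded by some other constraint, so the feasible region is empty.

infeasible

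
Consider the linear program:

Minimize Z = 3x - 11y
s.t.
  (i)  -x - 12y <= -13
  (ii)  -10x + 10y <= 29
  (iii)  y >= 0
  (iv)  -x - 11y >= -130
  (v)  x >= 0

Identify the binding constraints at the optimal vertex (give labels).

(ii) and (iv)

Feasible corners and Z = 3x - 11y:
  (13, 0) → Z = 39
  (0, 13/12) → Z = -143/12
  (327/40, 443/40) → Z = -973/10
  (0, 29/10) → Z = -319/10
  (130, 0) → Z = 390

The minimum is at (327/40, 443/40). Substituting into each constraint, equality holds for (ii) and (iv); the remaining constraints have slack.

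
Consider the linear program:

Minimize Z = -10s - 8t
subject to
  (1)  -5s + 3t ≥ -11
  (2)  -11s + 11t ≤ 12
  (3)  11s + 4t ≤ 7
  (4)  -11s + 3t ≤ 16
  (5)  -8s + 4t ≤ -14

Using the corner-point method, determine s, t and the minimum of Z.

s = 21/19, t = -49/38, minimum Z = -14/19

Feasible corners and Z = -10s - 8t:
  (65/53, -86/53) → Z = 38/53
  (-1/2, -9/2) → Z = 41
  (21/19, -49/38) → Z = -14/19

The optimum lies where 11s + 4t = 7 and -8s + 4t = -14.
Solving simultaneously gives s = 21/19, t = -49/38.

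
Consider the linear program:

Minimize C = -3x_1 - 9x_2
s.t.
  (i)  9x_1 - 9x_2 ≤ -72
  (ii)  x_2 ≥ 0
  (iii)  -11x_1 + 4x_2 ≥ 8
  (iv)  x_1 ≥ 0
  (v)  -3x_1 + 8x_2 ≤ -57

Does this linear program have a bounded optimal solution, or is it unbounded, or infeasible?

infeasible

The boundaries 9x_1 - 9x_2 = -72 and -11x_1 + 4x_2 = 8 meet at (24/7, 80/7), but that point violates -3x_1 + 8x_2 ≤ -57. Every candidate vertex is excluded by some other constraint, so the feasible region is empty.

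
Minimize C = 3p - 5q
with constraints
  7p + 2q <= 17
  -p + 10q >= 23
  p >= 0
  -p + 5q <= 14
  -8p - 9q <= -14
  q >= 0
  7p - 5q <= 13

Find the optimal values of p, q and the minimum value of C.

Vertices and C = 3p - 5q:
  (31/18, 89/36) → C = -259/36
  (57/37, 115/37) → C = -404/37
  (0, 23/10) → C = -23/2
  (0, 14/5) → C = -14

The optimum lies where p = 0 and -p + 5q = 14.
Solving simultaneously gives p = 0, q = 14/5.

p = 0, q = 14/5, minimum C = -14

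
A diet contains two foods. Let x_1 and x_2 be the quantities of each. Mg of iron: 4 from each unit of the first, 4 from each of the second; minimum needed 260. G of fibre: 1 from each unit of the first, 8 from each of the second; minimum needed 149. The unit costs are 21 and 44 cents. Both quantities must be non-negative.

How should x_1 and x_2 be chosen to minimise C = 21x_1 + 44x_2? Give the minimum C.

The feasible region is unbounded (it extends along (0, 1), (1, 0)), but C strictly increases along every unbounded feasible direction, so there is no improving ray and the minimum is attained at a vertex.

The binding constraints are 4x_1 + 4x_2 = 260 and x_1 + 8x_2 = 149.
Solving simultaneously gives x_1 = 53, x_2 = 12.

x_1 = 53, x_2 = 12, minimum C = 1641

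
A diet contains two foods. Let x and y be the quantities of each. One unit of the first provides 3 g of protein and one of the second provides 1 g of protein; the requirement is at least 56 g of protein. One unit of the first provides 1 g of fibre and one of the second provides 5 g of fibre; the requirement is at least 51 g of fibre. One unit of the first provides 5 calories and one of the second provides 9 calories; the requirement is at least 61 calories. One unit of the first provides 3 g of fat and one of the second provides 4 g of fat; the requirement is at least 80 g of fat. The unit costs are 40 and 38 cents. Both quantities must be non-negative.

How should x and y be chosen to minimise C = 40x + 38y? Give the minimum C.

x = 16, y = 8, minimum C = 944

Vertices and C = 40x + 38y:
  (0, 56) → C = 2128
  (51, 0) → C = 2040
  (16, 8) → C = 944
  (196/11, 73/11) → C = 10614/11
The feasible region is unbounded (it extends along (0, 1), (1, 0)), but C strictly increases along every unbounded feasible direction, so there is no improving ray and the minimum is attained at a vertex.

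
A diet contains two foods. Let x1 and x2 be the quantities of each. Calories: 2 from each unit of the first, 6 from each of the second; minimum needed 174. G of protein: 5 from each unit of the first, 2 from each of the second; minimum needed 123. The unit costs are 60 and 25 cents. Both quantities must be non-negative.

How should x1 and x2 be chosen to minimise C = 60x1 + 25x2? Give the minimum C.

x1 = 15, x2 = 24, minimum C = 1500

Vertices and C = 60x1 + 25x2:
  (0, 123/2) → C = 3075/2
  (87, 0) → C = 5220
  (15, 24) → C = 1500
The feasible region is unbounded (it extends along (0, 1), (1, 0)), but C strictly increases along every unbounded feasible direction, so there is no improving ray and the minimum is attained at a vertex.

The binding constraints are 2x1 + 6x2 = 174 and 5x1 + 2x2 = 123.
Solving simultaneously gives x1 = 15, x2 = 24.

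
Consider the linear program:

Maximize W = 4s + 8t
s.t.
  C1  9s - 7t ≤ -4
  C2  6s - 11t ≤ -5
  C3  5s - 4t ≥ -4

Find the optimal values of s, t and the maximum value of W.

Extreme points and W = 4s + 8t:
  (-3/19, 7/19) → W = 44/19
  (12, 16) → W = 176
  (-24/31, 1/31) → W = -88/31

At the optimal vertex, 9s - 7t = -4 and 5s - 4t = -4.
Solving simultaneously gives s = 12, t = 16.

s = 12, t = 16, maximum W = 176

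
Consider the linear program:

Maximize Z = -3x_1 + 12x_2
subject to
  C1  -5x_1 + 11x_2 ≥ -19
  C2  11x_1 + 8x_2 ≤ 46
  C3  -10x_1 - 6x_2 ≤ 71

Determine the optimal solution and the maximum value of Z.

x_1 = -422/7, x_2 = 1241/14, maximum Z = 8712/7

Extreme points and Z = -3x_1 + 12x_2:
  (94/23, 3/23) → Z = -246/23
  (-667/140, -109/28) → Z = -4539/140
  (-422/7, 1241/14) → Z = 8712/7

The optimum lies where 11x_1 + 8x_2 = 46 and -10x_1 - 6x_2 = 71.
Solving simultaneously gives x_1 = -422/7, x_2 = 1241/14.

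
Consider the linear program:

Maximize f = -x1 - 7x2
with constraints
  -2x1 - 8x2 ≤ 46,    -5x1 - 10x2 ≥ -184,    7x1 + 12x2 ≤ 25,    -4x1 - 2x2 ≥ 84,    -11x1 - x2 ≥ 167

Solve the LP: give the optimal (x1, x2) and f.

Extreme points and f = -x1 - 7x2:
  (-145/7, -4/7) → f = 173/7
  (-979/5, 1163/10) → f = -6183/10
  (-529/17, 344/17) → f = -1879/17
The feasible region is unbounded (it extends along (-4, 1), (-2, 1)), but f strictly decreases along every unbounded feasible direction, so there is no improving ray and the maximum is attained at a vertex.

x1 = -145/7, x2 = -4/7, maximum f = 173/7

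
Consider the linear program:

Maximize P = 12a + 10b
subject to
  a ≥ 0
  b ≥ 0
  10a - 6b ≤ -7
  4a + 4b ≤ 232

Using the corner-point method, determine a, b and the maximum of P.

a = 341/16, b = 587/16, maximum P = 4981/8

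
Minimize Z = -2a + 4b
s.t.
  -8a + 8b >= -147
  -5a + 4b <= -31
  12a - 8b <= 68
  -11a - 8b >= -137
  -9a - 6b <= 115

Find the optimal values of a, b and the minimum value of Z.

The binding constraints are 12a - 8b = 68 and -9a - 6b = 115.
Solving simultaneously gives a = -32/9, b = -83/6.

a = -32/9, b = -83/6, minimum Z = -434/9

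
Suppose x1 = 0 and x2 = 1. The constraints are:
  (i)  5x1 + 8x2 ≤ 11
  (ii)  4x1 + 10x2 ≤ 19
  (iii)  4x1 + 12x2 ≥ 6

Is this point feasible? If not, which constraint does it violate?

feasible

(i): 8 ≤ 11 ✓
(ii): 10 ≤ 19 ✓
(iii): 12 ≥ 6 ✓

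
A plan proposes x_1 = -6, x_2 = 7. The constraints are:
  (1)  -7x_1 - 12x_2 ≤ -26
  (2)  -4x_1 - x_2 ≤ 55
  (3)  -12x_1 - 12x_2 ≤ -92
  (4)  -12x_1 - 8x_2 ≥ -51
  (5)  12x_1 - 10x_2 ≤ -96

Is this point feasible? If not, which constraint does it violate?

Constraint (3): -12x_1 - 12x_2 = -12, which is not ≤ -92. All other constraints are satisfied.

not feasible — violates (3)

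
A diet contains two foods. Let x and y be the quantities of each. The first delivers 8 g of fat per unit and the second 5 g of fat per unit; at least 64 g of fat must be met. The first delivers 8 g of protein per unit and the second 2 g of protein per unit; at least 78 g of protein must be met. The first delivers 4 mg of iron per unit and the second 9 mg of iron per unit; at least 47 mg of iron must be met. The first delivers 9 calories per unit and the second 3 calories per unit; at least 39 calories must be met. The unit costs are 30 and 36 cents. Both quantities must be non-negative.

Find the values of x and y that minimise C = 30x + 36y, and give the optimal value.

x = 19/2, y = 1, minimum C = 321

The feasible region is unbounded (it extends along (0, 1), (1, 0)), but C strictly increases along every unbounded feasible direction, so there is no improving ray and the minimum is attained at a vertex.

The optimum lies where 8x + 2y = 78 and 4x + 9y = 47.
Solving simultaneously gives x = 19/2, y = 1.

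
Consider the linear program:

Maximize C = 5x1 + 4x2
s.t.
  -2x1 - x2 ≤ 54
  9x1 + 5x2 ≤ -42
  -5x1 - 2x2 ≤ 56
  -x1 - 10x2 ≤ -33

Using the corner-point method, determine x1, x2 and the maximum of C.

x1 = -28, x2 = 42, maximum C = 28

Corner points and C = 5x1 + 4x2:
  (-28, 42) → C = 28
  (-117/17, 339/85) → C = -1569/85
  (-313/24, 221/48) → C = -1123/24

At the optimal vertex, 9x1 + 5x2 = -42 and -5x1 - 2x2 = 56.
Solving simultaneously gives x1 = -28, x2 = 42.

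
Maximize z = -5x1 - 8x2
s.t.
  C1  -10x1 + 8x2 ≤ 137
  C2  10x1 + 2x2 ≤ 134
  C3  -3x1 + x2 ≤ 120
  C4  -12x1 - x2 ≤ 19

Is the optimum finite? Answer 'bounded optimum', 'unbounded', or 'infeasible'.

From the feasible point (399/50, 271/10), moving in the direction (2, -10) keeps every constraint satisfied while z increases without bound.

unbounded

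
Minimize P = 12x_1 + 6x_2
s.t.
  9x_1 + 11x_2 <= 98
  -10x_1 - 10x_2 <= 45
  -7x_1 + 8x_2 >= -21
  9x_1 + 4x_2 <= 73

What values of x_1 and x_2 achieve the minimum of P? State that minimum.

The binding constraints are 9x_1 + 11x_2 = 98 and -10x_1 - 10x_2 = 45.
Solving simultaneously gives x_1 = -295/4, x_2 = 277/4.

x_1 = -295/4, x_2 = 277/4, minimum P = -939/2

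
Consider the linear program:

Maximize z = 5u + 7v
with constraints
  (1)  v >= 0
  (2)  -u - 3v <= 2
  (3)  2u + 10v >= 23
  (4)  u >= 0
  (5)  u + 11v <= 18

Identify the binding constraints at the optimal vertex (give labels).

Vertices and z = 5u + 7v:
  (23/2, 0) → z = 115/2
  (18, 0) → z = 90
  (73/12, 13/12) → z = 38

The maximum is at (18, 0). Substituting into each constraint, equality holds for (1) and (5); the remaining constraints have slack.

(1) and (5)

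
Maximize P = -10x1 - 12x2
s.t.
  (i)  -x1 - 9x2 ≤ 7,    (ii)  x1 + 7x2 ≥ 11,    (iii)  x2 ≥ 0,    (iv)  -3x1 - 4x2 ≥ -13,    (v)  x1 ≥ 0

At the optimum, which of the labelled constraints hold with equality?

Feasible corners and P = -10x1 - 12x2:
  (47/17, 20/17) → P = -710/17
  (0, 11/7) → P = -132/7
  (0, 13/4) → P = -39

The maximum is at (0, 11/7). Substituting into each constraint, equality holds for (ii) and (v); the remaining constraints have slack.

(ii) and (v)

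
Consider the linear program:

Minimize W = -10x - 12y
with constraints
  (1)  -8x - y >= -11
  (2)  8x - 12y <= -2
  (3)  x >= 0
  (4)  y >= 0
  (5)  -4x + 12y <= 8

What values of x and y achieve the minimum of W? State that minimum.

Feasible corners and W = -10x - 12y:
  (5/4, 1) → W = -49/2
  (31/25, 27/25) → W = -634/25
  (0, 1/6) → W = -2
  (0, 2/3) → W = -8

x = 31/25, y = 27/25, minimum W = -634/25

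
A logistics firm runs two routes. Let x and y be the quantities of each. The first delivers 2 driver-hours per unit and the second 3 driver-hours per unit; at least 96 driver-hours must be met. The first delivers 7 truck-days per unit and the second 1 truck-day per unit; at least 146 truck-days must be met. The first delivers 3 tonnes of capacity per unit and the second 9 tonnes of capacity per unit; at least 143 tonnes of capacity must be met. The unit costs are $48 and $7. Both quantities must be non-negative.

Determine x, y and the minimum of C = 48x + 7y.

x = 18, y = 20, minimum C = 1004

Corner points and C = 48x + 7y:
  (0, 146) → C = 1022
  (48, 0) → C = 2304
  (18, 20) → C = 1004
The feasible region is unbounded (it extends along (0, 1), (1, 0)), but C strictly increases along every unbounded feasible direction, so there is no improving ray and the minimum is attained at a vertex.

At the optimal vertex, 2x + 3y = 96 and 7x + y = 146.
Solving simultaneously gives x = 18, y = 20.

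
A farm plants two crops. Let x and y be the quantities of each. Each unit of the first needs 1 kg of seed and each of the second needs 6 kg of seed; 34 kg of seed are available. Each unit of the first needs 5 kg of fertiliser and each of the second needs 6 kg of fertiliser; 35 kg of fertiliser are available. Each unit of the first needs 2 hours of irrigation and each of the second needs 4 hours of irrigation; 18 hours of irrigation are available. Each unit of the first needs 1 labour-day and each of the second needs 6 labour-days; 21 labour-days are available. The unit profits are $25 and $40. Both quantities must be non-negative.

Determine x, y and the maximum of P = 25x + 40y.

At the optimal vertex, 5x + 6y = 35 and 2x + 4y = 18.
Solving simultaneously gives x = 4, y = 5/2.

x = 4, y = 5/2, maximum P = 200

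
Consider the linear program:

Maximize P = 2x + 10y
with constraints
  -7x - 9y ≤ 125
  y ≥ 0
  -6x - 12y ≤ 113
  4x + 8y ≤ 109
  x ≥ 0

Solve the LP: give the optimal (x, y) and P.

x = 0, y = 109/8, maximum P = 545/4

Vertices and P = 2x + 10y:
  (109/4, 0) → P = 109/2
  (0, 0) → P = 0
  (0, 109/8) → P = 545/4

The binding constraints are 4x + 8y = 109 and x = 0.
Solving simultaneously gives x = 0, y = 109/8.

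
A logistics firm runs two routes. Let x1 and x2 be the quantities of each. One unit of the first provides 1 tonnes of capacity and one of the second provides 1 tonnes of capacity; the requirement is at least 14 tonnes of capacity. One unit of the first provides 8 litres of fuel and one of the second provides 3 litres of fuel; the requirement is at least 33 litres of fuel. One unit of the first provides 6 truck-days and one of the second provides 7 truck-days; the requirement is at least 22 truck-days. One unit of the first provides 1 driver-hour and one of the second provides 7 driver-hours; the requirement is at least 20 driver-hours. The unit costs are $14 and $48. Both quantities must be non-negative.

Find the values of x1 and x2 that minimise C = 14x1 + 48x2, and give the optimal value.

x1 = 13, x2 = 1, minimum C = 230

Extreme points and C = 14x1 + 48x2:
  (0, 14) → C = 672
  (20, 0) → C = 280
  (13, 1) → C = 230
The feasible region is unbounded (it extends along (0, 1), (1, 0)), but C strictly increases along every unbounded feasible direction, so there is no improving ray and the minimum is attained at a vertex.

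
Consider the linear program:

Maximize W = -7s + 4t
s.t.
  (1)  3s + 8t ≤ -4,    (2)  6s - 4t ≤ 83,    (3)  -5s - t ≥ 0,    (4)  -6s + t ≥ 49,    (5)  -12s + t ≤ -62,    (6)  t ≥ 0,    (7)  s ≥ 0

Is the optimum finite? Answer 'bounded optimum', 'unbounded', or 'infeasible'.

The boundaries t = 0 and s = 0 meet at (0, 0), but that point violates 3s + 8t ≤ -4. Every candidate vertex is excluded by some other constraint, so the feasible region is empty.

infeasible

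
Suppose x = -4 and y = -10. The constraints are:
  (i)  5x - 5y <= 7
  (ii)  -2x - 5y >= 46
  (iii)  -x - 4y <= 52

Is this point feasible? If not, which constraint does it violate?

Constraint (i): 5x - 5y = 30, which is not ≤ 7. All other constraints are satisfied.

not feasible — violates (i)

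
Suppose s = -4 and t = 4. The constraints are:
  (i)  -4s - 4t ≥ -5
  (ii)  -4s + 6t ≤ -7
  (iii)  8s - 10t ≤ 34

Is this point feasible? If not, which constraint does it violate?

Constraint (ii): -4s + 6t = 40, which is not ≤ -7. All other constraints are satisfied.

not feasible — violates (ii)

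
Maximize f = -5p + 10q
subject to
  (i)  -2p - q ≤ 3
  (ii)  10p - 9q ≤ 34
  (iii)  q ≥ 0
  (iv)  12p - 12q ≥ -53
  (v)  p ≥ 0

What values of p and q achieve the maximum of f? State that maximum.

Feasible corners and f = -5p + 10q:
  (17/5, 0) → f = -17
  (295/4, 469/6) → f = 4955/12
  (0, 0) → f = 0
  (0, 53/12) → f = 265/6

p = 295/4, q = 469/6, maximum f = 4955/12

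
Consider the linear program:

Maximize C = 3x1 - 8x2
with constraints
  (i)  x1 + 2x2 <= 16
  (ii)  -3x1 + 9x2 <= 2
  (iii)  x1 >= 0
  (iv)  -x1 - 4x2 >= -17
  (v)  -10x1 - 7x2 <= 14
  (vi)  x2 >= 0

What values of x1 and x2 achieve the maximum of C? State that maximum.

x1 = 16, x2 = 0, maximum C = 48

The optimum lies where x1 + 2x2 = 16 and x2 = 0.
Solving simultaneously gives x1 = 16, x2 = 0.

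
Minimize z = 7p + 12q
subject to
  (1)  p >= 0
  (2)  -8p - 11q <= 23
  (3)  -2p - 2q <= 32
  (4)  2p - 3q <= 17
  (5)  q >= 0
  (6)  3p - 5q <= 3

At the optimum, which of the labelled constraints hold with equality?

(1) and (5)

Extreme points and z = 7p + 12q:
  (0, 0) → z = 0
  (76, 45) → z = 1072
  (1, 0) → z = 7
The feasible region is unbounded (it extends along (0, 1), (3, 2)), but z strictly increases along every unbounded feasible direction, so there is no improving ray and the minimum is attained at a vertex.

The minimum is at (0, 0). Substituting into each constraint, equality holds for (1) and (5); the remaining constraints have slack.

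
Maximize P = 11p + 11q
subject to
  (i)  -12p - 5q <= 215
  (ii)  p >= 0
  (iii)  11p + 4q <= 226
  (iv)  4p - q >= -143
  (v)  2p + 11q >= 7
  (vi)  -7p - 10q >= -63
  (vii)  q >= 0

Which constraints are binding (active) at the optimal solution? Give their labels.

(vi) and (vii)

Feasible corners and P = 11p + 11q:
  (0, 7/11) → P = 7
  (0, 63/10) → P = 693/10
  (7/2, 0) → P = 77/2
  (9, 0) → P = 99

The maximum is at (9, 0). Substituting into each constraint, equality holds for (vi) and (vii); the remaining constraints have slack.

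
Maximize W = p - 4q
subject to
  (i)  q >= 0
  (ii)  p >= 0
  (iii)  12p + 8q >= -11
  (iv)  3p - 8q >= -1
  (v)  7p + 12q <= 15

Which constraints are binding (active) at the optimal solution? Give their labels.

(i) and (v)

Feasible corners and W = p - 4q:
  (0, 0) → W = 0
  (15/7, 0) → W = 15/7
  (0, 1/8) → W = -1/2
  (27/23, 13/23) → W = -25/23

The maximum is at (15/7, 0). Substituting into each constraint, equality holds for (i) and (v); the remaining constraints have slack.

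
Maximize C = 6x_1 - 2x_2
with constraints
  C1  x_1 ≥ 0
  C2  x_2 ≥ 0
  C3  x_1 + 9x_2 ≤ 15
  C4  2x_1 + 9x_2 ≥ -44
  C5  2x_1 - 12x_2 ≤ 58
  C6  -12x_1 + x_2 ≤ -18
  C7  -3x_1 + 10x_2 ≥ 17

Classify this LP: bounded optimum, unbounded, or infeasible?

infeasible

The boundaries x_2 = 0 and x_1 + 9x_2 = 15 meet at (15, 0), but that point violates -3x_1 + 10x_2 ≥ 17. Every candidate vertex is excluded by some other constraint, so the feasible region is empty.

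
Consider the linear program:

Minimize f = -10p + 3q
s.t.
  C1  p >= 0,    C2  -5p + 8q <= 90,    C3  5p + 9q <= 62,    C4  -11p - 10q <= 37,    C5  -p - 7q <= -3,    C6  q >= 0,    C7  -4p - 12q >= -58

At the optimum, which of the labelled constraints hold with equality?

C3 and C6

Feasible corners and f = -10p + 3q:
  (0, 3/7) → f = 9/7
  (0, 29/6) → f = 29/2
  (62/5, 0) → f = -124
  (37/4, 7/4) → f = -349/4
  (3, 0) → f = -30

The minimum is at (62/5, 0). Substituting into each constraint, equality holds for C3 and C6; the remaining constraints have slack.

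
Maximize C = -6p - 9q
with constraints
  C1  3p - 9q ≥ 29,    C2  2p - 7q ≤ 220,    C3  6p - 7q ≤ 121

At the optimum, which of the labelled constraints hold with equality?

Feasible corners and C = -6p - 9q:
  (-1777/3, -602/3) → C = 5360
  (886/33, 63/11) → C = -2339/11
  (-99/4, -77/2) → C = 495

The maximum is at (-1777/3, -602/3). Substituting into each constraint, equality holds for C1 and C2; the remaining constraints have slack.

C1 and C2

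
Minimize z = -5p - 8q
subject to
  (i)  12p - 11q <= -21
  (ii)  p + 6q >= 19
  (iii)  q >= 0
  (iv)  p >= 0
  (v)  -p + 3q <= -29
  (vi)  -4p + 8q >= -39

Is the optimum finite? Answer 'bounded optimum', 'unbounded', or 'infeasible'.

The boundaries 12p - 11q = -21 and p + 6q = 19 meet at (1, 3), but that point violates -p + 3q ≤ -29. Every candidate vertex is excluded by some other constraint, so the feasible region is empty.

infeasible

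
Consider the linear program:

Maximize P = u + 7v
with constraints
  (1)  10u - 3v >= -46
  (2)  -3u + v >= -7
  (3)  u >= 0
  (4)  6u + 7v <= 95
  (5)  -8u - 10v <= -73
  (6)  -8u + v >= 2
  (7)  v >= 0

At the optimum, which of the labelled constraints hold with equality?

Extreme points and P = u + 7v:
  (0, 95/7) → P = 95
  (0, 73/10) → P = 511/10
  (81/62, 386/31) → P = 5485/62
  (53/88, 75/11) → P = 4253/88

The maximum is at (0, 95/7). Substituting into each constraint, equality holds for (3) and (4); the remaining constraints have slack.

(3) and (4)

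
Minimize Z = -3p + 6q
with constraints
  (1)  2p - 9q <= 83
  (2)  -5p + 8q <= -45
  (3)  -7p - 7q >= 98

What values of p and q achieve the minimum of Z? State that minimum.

p = -43/11, q = -111/11, minimum Z = -537/11

Corner points and Z = -3p + 6q:
  (-259/29, -325/29) → Z = -1173/29
  (-43/11, -111/11) → Z = -537/11
  (-67/13, -115/13) → Z = -489/13

The optimum lies where 2p - 9q = 83 and -7p - 7q = 98.
Solving simultaneously gives p = -43/11, q = -111/11.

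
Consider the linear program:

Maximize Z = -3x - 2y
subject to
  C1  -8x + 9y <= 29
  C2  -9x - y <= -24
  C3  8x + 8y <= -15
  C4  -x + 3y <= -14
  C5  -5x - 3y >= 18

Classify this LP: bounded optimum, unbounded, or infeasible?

From the feasible point (45/11, -141/11), moving in the direction (3, -5) keeps every constraint satisfied while Z increases without bound.

unbounded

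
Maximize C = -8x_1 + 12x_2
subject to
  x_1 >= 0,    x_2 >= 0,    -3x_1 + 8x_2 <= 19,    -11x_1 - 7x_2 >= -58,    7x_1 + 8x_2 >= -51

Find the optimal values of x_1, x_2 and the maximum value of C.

x_1 = 0, x_2 = 19/8, maximum C = 57/2

Extreme points and C = -8x_1 + 12x_2:
  (0, 0) → C = 0
  (0, 19/8) → C = 57/2
  (58/11, 0) → C = -464/11
  (331/109, 383/109) → C = 1948/109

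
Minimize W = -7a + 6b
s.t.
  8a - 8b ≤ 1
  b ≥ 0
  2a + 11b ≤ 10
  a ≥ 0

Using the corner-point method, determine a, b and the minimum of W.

a = 7/8, b = 3/4, minimum W = -13/8

The optimum lies where 8a - 8b = 1 and 2a + 11b = 10.
Solving simultaneously gives a = 7/8, b = 3/4.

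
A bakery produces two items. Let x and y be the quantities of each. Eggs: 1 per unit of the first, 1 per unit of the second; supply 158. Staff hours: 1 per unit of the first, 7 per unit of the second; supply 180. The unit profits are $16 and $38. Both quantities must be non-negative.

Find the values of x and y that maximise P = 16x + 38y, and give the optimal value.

x = 463/3, y = 11/3, maximum P = 7826/3

Extreme points and P = 16x + 38y:
  (0, 0) → P = 0
  (0, 180/7) → P = 6840/7
  (158, 0) → P = 2528
  (463/3, 11/3) → P = 7826/3

At the optimal vertex, x + y = 158 and x + 7y = 180.
Solving simultaneously gives x = 463/3, y = 11/3.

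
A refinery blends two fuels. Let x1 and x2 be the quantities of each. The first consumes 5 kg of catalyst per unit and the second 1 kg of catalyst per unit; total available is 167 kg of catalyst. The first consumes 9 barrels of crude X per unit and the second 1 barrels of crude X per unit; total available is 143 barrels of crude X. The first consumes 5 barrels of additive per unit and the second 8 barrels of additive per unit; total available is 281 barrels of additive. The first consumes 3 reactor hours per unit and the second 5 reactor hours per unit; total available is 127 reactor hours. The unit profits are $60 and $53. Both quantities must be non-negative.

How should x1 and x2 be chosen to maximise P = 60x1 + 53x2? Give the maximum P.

x1 = 14, x2 = 17, maximum P = 1741

Feasible corners and P = 60x1 + 53x2:
  (0, 0) → P = 0
  (0, 127/5) → P = 6731/5
  (143/9, 0) → P = 2860/3
  (14, 17) → P = 1741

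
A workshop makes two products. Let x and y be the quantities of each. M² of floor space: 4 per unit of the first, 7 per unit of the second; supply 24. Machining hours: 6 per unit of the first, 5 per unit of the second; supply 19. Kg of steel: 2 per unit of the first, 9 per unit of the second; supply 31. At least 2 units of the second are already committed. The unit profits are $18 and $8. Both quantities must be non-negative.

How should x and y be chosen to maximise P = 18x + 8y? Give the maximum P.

x = 3/2, y = 2, maximum P = 43

Vertices and P = 18x + 8y:
  (0, 24/7) → P = 192/7
  (0, 2) → P = 16
  (13/22, 34/11) → P = 389/11
  (3/2, 2) → P = 43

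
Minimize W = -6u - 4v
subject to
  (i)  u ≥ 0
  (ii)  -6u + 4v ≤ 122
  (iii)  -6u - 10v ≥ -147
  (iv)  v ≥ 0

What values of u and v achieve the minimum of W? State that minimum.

Feasible corners and W = -6u - 4v:
  (0, 147/10) → W = -294/5
  (0, 0) → W = 0
  (49/2, 0) → W = -147

The binding constraints are -6u - 10v = -147 and v = 0.
Solving simultaneously gives u = 49/2, v = 0.

u = 49/2, v = 0, minimum W = -147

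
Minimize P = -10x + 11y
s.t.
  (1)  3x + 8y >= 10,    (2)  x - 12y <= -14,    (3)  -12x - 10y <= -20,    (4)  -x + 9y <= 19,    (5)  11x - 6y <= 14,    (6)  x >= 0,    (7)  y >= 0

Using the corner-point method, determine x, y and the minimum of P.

x = 2, y = 4/3, minimum P = -16/3

Extreme points and P = -10x + 11y:
  (50/77, 94/77) → P = 534/77
  (2, 4/3) → P = -16/3
  (0, 2) → P = 22
  (80/31, 223/93) → P = 53/93
  (0, 19/9) → P = 209/9

The optimum lies where x - 12y = -14 and 11x - 6y = 14.
Solving simultaneously gives x = 2, y = 4/3.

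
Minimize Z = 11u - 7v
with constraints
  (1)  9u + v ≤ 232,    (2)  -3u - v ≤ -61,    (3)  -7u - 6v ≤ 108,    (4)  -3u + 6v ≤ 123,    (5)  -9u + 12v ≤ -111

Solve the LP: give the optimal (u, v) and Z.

u = 281/15, v = 24/5, minimum Z = 2587/15

Extreme points and Z = 11u - 7v:
  (57/2, -49/2) → Z = 485
  (965/39, 121/13) → Z = 8074/39
  (281/15, 24/5) → Z = 2587/15

The binding constraints are -3u - v = -61 and -9u + 12v = -111.
Solving simultaneously gives u = 281/15, v = 24/5.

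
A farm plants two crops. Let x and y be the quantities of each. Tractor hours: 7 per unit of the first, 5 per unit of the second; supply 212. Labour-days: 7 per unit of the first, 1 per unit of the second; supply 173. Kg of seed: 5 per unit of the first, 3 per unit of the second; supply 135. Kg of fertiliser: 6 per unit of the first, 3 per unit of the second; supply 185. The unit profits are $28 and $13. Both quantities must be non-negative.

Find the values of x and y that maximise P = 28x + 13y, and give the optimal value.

x = 24, y = 5, maximum P = 737

Vertices and P = 28x + 13y:
  (0, 0) → P = 0
  (0, 212/5) → P = 2756/5
  (173/7, 0) → P = 692
  (39/4, 115/4) → P = 2587/4
  (24, 5) → P = 737

The optimum lies where 7x + y = 173 and 5x + 3y = 135.
Solving simultaneously gives x = 24, y = 5.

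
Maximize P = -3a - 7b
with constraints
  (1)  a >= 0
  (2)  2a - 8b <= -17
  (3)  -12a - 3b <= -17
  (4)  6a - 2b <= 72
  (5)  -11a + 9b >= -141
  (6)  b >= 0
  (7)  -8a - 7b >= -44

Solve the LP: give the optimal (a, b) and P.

a = 5/6, b = 7/3, maximum P = -113/6

Corner points and P = -3a - 7b:
  (0, 17/3) → P = -119/3
  (0, 44/7) → P = -44
  (5/6, 7/3) → P = -113/6
  (233/78, 112/39) → P = -2267/78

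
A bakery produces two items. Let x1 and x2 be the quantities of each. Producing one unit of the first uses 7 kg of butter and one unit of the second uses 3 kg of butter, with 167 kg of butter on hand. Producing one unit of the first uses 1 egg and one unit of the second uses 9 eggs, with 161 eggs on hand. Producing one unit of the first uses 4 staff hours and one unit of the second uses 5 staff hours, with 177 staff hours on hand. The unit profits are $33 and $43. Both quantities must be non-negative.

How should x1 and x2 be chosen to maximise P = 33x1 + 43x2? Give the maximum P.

Corner points and P = 33x1 + 43x2:
  (0, 0) → P = 0
  (0, 161/9) → P = 6923/9
  (167/7, 0) → P = 5511/7
  (17, 16) → P = 1249

x1 = 17, x2 = 16, maximum P = 1249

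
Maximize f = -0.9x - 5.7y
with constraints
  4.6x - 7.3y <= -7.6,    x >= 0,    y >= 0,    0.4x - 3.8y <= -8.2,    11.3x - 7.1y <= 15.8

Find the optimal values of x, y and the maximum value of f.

x = 0, y = 41/19, maximum f = -123/10

The feasible region is unbounded (it extends along (0, 1), (71, 113)), but f strictly decreases along every unbounded feasible direction, so there is no improving ray and the maximum is attained at a vertex.

At the optimal vertex, x = 0 and 0.4x - 3.8y = -8.2.
Solving simultaneously gives x = 0, y = 41/19.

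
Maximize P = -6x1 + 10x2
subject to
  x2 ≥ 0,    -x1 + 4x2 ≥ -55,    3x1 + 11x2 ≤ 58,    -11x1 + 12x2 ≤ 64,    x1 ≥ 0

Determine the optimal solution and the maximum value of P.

Feasible corners and P = -6x1 + 10x2:
  (58/3, 0) → P = -116
  (0, 0) → P = 0
  (0, 58/11) → P = 580/11

x1 = 0, x2 = 58/11, maximum P = 580/11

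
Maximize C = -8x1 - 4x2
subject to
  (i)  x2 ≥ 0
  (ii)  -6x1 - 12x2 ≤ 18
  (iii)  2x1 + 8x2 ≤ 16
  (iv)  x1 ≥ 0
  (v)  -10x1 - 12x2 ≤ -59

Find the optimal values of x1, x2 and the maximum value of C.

Extreme points and C = -8x1 - 4x2:
  (8, 0) → C = -64
  (59/10, 0) → C = -236/5
  (5, 3/4) → C = -43

x1 = 5, x2 = 3/4, maximum C = -43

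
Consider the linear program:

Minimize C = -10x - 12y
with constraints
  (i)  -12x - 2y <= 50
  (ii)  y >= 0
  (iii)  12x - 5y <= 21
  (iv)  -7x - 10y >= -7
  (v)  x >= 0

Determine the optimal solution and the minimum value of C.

Extreme points and C = -10x - 12y:
  (1, 0) → C = -10
  (0, 0) → C = 0
  (0, 7/10) → C = -42/5

x = 1, y = 0, minimum C = -10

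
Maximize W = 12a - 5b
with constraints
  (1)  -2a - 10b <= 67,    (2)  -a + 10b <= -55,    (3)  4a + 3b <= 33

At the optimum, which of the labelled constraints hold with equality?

Corner points and W = 12a - 5b:
  (-4, -59/10) → W = -37/2
  (531/34, -167/17) → W = 4021/17
  (495/43, -187/43) → W = 6875/43

The maximum is at (531/34, -167/17). Substituting into each constraint, equality holds for (1) and (3); the remaining constraints have slack.

(1) and (3)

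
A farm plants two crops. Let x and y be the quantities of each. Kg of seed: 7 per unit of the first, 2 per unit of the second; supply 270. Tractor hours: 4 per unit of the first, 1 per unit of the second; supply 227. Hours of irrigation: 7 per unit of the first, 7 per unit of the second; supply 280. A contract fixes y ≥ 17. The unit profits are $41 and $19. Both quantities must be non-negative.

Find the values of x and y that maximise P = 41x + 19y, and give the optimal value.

x = 23, y = 17, maximum P = 1266

Vertices and P = 41x + 19y:
  (0, 40) → P = 760
  (0, 17) → P = 323
  (23, 17) → P = 1266

The binding constraints are 7x + 7y = 280 and y = 17.
Solving simultaneously gives x = 23, y = 17.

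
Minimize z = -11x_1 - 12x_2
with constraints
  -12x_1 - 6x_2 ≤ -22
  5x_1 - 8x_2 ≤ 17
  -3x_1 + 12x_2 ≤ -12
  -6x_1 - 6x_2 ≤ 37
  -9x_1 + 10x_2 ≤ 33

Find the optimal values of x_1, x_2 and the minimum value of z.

Corner points and z = -11x_1 - 12x_2:
  (139/63, -47/63) → z = -965/63
  (56/27, -13/27) → z = -460/27
  (3, -1/4) → z = -30

x_1 = 3, x_2 = -1/4, minimum z = -30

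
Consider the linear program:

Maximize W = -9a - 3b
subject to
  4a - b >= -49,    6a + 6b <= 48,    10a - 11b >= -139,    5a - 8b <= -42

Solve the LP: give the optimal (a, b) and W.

Extreme points and W = -9a - 3b:
  (-200/17, 33/17) → W = 1701/17
  (-350/27, -77/27) → W = 1127/9
  (-17/7, 73/7) → W = -66/7
  (22/13, 82/13) → W = -444/13

The optimum lies where 4a - b = -49 and 5a - 8b = -42.
Solving simultaneously gives a = -350/27, b = -77/27.

a = -350/27, b = -77/27, maximum W = 1127/9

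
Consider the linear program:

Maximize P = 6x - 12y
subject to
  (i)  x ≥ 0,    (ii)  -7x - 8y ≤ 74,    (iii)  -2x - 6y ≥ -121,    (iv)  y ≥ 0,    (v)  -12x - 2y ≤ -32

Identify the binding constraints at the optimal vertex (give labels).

(iii) and (iv)

Extreme points and P = 6x - 12y:
  (0, 121/6) → P = -242
  (0, 16) → P = -192
  (121/2, 0) → P = 363
  (8/3, 0) → P = 16

The maximum is at (121/2, 0). Substituting into each constraint, equality holds for (iii) and (iv); the remaining constraints have slack.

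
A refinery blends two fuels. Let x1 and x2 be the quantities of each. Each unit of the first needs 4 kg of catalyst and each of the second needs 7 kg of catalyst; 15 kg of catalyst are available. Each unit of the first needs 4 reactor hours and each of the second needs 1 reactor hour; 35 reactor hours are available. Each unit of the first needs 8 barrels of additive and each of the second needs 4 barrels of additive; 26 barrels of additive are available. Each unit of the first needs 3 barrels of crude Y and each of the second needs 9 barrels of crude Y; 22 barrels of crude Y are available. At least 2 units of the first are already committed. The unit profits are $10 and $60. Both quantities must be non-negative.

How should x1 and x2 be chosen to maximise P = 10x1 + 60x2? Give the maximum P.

Feasible corners and P = 10x1 + 60x2:
  (13/4, 0) → P = 65/2
  (2, 0) → P = 20
  (61/20, 2/5) → P = 109/2
  (2, 1) → P = 80

The binding constraints are 4x1 + 7x2 = 15 and x1 = 2.
Solving simultaneously gives x1 = 2, x2 = 1.

x1 = 2, x2 = 1, maximum P = 80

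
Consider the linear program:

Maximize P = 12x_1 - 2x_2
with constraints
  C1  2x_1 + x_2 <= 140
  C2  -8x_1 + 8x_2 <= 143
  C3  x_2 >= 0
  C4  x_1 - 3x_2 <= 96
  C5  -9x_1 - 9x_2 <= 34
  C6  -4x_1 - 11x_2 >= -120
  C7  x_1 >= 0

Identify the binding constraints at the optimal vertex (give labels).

Corner points and P = 12x_1 - 2x_2:
  (30, 0) → P = 360
  (0, 0) → P = 0
  (0, 120/11) → P = -240/11

The maximum is at (30, 0). Substituting into each constraint, equality holds for C3 and C6; the remaining constraints have slack.

C3 and C6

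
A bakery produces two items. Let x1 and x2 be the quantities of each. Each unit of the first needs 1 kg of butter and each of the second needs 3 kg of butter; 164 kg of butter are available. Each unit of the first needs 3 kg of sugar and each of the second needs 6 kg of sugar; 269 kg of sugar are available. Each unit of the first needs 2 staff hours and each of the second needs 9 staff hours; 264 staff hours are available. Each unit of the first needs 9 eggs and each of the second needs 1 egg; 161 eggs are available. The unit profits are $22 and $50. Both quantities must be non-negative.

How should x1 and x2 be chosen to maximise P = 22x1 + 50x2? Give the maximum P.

x1 = 15, x2 = 26, maximum P = 1630

Extreme points and P = 22x1 + 50x2:
  (0, 0) → P = 0
  (0, 88/3) → P = 4400/3
  (161/9, 0) → P = 3542/9
  (15, 26) → P = 1630

The optimum lies where 2x1 + 9x2 = 264 and 9x1 + x2 = 161.
Solving simultaneously gives x1 = 15, x2 = 26.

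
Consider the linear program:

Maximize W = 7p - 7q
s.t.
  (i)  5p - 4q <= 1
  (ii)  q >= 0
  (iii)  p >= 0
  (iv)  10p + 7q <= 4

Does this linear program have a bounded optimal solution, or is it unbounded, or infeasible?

Vertices and W = 7p - 7q:
  (1/5, 0) → W = 7/5
  (23/75, 2/15) → W = 91/75
  (0, 0) → W = 0
  (0, 4/7) → W = -4
The feasible region has finitely many vertices and no improving ray; the maximum is 7/5 at (1/5, 0).

bounded optimum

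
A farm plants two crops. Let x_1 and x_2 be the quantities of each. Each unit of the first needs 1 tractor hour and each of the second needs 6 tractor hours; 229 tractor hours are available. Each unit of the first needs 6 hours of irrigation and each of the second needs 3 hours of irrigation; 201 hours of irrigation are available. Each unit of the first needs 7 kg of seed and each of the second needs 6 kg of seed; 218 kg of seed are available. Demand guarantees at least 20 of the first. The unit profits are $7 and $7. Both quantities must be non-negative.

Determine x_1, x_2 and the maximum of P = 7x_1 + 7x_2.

x_1 = 20, x_2 = 13, maximum P = 231

Feasible corners and P = 7x_1 + 7x_2:
  (218/7, 0) → P = 218
  (20, 0) → P = 140
  (20, 13) → P = 231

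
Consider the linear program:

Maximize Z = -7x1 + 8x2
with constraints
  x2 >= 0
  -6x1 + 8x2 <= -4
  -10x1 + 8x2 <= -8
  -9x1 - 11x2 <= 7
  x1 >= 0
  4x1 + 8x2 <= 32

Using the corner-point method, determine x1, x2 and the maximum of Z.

x1 = 1, x2 = 1/4, maximum Z = -5

Corner points and Z = -7x1 + 8x2:
  (4/5, 0) → Z = -28/5
  (8, 0) → Z = -56
  (1, 1/4) → Z = -5
  (18/5, 11/5) → Z = -38/5

The optimum lies where -6x1 + 8x2 = -4 and -10x1 + 8x2 = -8.
Solving simultaneously gives x1 = 1, x2 = 1/4.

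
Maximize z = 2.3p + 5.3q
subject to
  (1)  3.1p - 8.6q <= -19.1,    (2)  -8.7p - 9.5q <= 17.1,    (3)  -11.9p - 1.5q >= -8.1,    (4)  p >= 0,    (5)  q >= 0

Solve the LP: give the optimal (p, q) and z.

Feasible corners and z = 2.3p + 5.3q:
  (4101/10699, 25240/10699) → z = 1432043/106990
  (0, 191/86) → z = 10123/860
  (0, 27/5) → z = 1431/50

p = 0, q = 5.4, maximum z = 28.62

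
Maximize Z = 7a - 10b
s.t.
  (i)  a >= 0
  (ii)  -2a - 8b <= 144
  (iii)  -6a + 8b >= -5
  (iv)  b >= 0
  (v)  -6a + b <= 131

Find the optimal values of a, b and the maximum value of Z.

a = 5/6, b = 0, maximum Z = 35/6

Vertices and Z = 7a - 10b:
  (0, 0) → Z = 0
  (0, 131) → Z = -1310
  (5/6, 0) → Z = 35/6
The feasible region is unbounded (it extends along (4, 3), (1, 6)), but Z strictly decreases along every unbounded feasible direction, so there is no improving ray and the maximum is attained at a vertex.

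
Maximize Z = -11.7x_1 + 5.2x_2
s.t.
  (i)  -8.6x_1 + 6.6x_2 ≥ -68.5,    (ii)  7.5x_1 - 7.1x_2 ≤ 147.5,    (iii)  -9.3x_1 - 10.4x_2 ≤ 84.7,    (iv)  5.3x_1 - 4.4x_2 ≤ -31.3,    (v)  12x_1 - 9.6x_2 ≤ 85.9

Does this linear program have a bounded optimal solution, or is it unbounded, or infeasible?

From the feasible point (2309/13, 63223/286), moving in the direction (-10.4, 9.3) keeps every constraint satisfied while Z increases without bound.

unbounded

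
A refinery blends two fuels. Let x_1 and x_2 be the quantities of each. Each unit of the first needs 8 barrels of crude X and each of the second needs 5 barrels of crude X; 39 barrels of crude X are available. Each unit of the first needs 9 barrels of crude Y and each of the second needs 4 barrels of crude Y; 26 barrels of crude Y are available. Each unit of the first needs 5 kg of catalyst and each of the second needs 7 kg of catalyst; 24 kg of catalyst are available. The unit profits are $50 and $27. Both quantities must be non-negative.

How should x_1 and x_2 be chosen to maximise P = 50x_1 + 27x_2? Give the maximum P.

Vertices and P = 50x_1 + 27x_2:
  (0, 0) → P = 0
  (0, 24/7) → P = 648/7
  (26/9, 0) → P = 1300/9
  (2, 2) → P = 154

x_1 = 2, x_2 = 2, maximum P = 154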